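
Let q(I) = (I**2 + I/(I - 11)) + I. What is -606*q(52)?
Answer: -68507088/41 ≈ -1.6709e+6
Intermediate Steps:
q(I) = I + I**2 + I/(-11 + I) (q(I) = (I**2 + I/(-11 + I)) + I = I + I**2 + I/(-11 + I))
-606*q(52) = -31512*(-10 + 52**2 - 10*52)/(-11 + 52) = -31512*(-10 + 2704 - 520)/41 = -31512*2174/41 = -606*113048/41 = -68507088/41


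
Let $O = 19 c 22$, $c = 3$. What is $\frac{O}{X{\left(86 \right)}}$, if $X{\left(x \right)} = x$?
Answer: $\frac{627}{43} \approx 14.581$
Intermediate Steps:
$O = 1254$ ($O = 19 \cdot 3 \cdot 22 = 57 \cdot 22 = 1254$)
$\frac{O}{X{\left(86 \right)}} = \frac{1254}{86} = 1254 \cdot \frac{1}{86} = \frac{627}{43}$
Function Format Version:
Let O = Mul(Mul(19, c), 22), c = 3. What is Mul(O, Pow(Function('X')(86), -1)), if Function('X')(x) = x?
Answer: Rational(627, 43) ≈ 14.581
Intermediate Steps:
O = 1254 (O = Mul(Mul(19, 3), 22) = Mul(57, 22) = 1254)
Mul(O, Pow(Function('X')(86), -1)) = Mul(1254, Pow(86, -1)) = Mul(1254, Rational(1, 86)) = Rational(627, 43)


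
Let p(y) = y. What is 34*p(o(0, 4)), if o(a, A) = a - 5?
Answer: -170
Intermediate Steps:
o(a, A) = -5 + a
34*p(o(0, 4)) = 34*(-5 + 0) = 34*(-5) = -170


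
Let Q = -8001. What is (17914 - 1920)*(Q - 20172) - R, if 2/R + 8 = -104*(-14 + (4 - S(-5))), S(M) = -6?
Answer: -91922188249/204 ≈ -4.5060e+8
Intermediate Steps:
R = 1/204 (R = 2/(-8 - 104*(-14 + (4 - 1*(-6)))) = 2/(-8 - 104*(-14 + (4 + 6))) = 2/(-8 - 104*(-14 + 10)) = 2/(-8 - 104*(-4)) = 2/(-8 + 416) = 2/408 = 2*(1/408) = 1/204 ≈ 0.0049020)
(17914 - 1920)*(Q - 20172) - R = (17914 - 1920)*(-8001 - 20172) - 1*1/204 = 15994*(-28173) - 1/204 = -450598962 - 1/204 = -91922188249/204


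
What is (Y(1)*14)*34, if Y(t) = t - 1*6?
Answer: -2380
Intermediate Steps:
Y(t) = -6 + t (Y(t) = t - 6 = -6 + t)
(Y(1)*14)*34 = ((-6 + 1)*14)*34 = -5*14*34 = -70*34 = -2380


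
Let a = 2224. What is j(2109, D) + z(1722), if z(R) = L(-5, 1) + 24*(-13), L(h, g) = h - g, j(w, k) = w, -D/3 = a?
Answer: 1791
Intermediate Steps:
D = -6672 (D = -3*2224 = -6672)
z(R) = -318 (z(R) = (-5 - 1*1) + 24*(-13) = (-5 - 1) - 312 = -6 - 312 = -318)
j(2109, D) + z(1722) = 2109 - 318 = 1791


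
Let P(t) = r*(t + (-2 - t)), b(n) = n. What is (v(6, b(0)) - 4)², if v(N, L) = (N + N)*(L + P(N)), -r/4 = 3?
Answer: 80656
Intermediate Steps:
r = -12 (r = -4*3 = -12)
P(t) = 24 (P(t) = -12*(t + (-2 - t)) = -12*(-2) = 24)
v(N, L) = 2*N*(24 + L) (v(N, L) = (N + N)*(L + 24) = (2*N)*(24 + L) = 2*N*(24 + L))
(v(6, b(0)) - 4)² = (2*6*(24 + 0) - 4)² = (2*6*24 - 4)² = (288 - 4)² = 284² = 80656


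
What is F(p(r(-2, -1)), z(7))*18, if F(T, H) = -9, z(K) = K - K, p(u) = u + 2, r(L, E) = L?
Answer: -162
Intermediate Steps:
p(u) = 2 + u
z(K) = 0
F(p(r(-2, -1)), z(7))*18 = -9*18 = -162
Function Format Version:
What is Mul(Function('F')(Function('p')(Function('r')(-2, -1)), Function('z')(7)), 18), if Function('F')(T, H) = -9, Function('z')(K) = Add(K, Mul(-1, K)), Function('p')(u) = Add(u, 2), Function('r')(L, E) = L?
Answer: -162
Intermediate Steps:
Function('p')(u) = Add(2, u)
Function('z')(K) = 0
Mul(Function('F')(Function('p')(Function('r')(-2, -1)), Function('z')(7)), 18) = Mul(-9, 18) = -162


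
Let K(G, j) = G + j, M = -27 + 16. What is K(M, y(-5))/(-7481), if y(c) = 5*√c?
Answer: 11/7481 - 5*I*√5/7481 ≈ 0.0014704 - 0.0014945*I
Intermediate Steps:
M = -11
K(M, y(-5))/(-7481) = (-11 + 5*√(-5))/(-7481) = (-11 + 5*(I*√5))*(-1/7481) = (-11 + 5*I*√5)*(-1/7481) = 11/7481 - 5*I*√5/7481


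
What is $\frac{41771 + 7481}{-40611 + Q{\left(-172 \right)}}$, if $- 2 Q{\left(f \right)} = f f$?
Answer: $- \frac{49252}{55403} \approx -0.88898$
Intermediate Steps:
$Q{\left(f \right)} = - \frac{f^{2}}{2}$ ($Q{\left(f \right)} = - \frac{f f}{2} = - \frac{f^{2}}{2}$)
$\frac{41771 + 7481}{-40611 + Q{\left(-172 \right)}} = \frac{41771 + 7481}{-40611 - \frac{\left(-172\right)^{2}}{2}} = \frac{49252}{-40611 - 14792} = \frac{49252}{-55403} = 49252 \left(- \frac{1}{55403}\right) = - \frac{49252}{55403}$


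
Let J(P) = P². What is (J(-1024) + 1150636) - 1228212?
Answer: 971000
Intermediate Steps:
(J(-1024) + 1150636) - 1228212 = ((-1024)² + 1150636) - 1228212 = (1048576 + 1150636) - 1228212 = 2199212 - 1228212 = 971000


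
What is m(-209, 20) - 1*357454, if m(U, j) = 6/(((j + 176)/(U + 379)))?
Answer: -17514991/49 ≈ -3.5745e+5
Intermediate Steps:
m(U, j) = 6*(379 + U)/(176 + j) (m(U, j) = 6/(((176 + j)/(379 + U))) = 6*((379 + U)/(176 + j)) = 6*(379 + U)/(176 + j))
m(-209, 20) - 1*357454 = 6*(379 - 209)/(176 + 20) - 1*357454 = 6*170/196 - 357454 = 6*(1/196)*170 - 357454 = 255/49 - 357454 = -17514991/49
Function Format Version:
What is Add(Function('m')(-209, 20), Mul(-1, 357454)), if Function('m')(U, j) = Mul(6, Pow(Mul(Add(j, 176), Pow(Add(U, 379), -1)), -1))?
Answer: Rational(-17514991, 49) ≈ -3.5745e+5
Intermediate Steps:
Function('m')(U, j) = Mul(6, Pow(Add(176, j), -1), Add(379, U)) (Function('m')(U, j) = Mul(6, Pow(Mul(Add(176, j), Pow(Add(379, U), -1)), -1)) = Mul(6, Pow(Mul(Pow(Add(379, U), -1), Add(176, j)), -1)) = Mul(6, Mul(Pow(Add(176, j), -1), Add(379, U))) = Mul(6, Pow(Add(176, j), -1), Add(379, U)))
Add(Function('m')(-209, 20), Mul(-1, 357454)) = Add(Mul(6, Pow(Add(176, 20), -1), Add(379, -209)), Mul(-1, 357454)) = Add(Mul(6, Pow(196, -1), 170), -357454) = Add(Mul(6, Rational(1, 196), 170), -357454) = Add(Rational(255, 49), -357454) = Rational(-17514991, 49)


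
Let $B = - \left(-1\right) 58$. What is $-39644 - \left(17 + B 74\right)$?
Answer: $-43953$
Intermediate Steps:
$B = 58$ ($B = \left(-1\right) \left(-58\right) = 58$)
$-39644 - \left(17 + B 74\right) = -39644 - \left(17 + 58 \cdot 74\right) = -39644 - \left(17 + 4292\right) = -39644 - 4309 = -43953$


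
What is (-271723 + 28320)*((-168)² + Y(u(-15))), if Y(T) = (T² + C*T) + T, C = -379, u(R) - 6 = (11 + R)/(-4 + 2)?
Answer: -6149333392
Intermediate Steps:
u(R) = ½ - R/2 (u(R) = 6 + (11 + R)/(-4 + 2) = 6 + (11 + R)/(-2) = 6 + (11 + R)*(-½) = 6 + (-11/2 - R/2) = ½ - R/2)
Y(T) = T² - 378*T (Y(T) = (T² - 379*T) + T = T² - 378*T)
(-271723 + 28320)*((-168)² + Y(u(-15))) = (-271723 + 28320)*((-168)² + (½ - ½*(-15))*(-378 + (½ - ½*(-15)))) = -243403*(28224 + (½ + 15/2)*(-378 + (½ + 15/2))) = -243403*(28224 + 8*(-378 + 8)) = -243403*(28224 + 8*(-370)) = -243403*(28224 - 2960) = -243403*25264 = -6149333392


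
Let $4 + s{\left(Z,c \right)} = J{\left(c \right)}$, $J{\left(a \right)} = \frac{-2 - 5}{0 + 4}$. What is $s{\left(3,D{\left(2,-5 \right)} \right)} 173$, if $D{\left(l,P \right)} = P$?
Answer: $- \frac{3979}{4} \approx -994.75$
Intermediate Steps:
$J{\left(a \right)} = - \frac{7}{4}$
$s{\left(Z,c \right)} = - \frac{23}{4}$ ($s{\left(Z,c \right)} = -4 - \frac{7}{4} = - \frac{23}{4}$)
$s{\left(3,D{\left(2,-5 \right)} \right)} 173 = \left(- \frac{23}{4}\right) 173 = - \frac{3979}{4}$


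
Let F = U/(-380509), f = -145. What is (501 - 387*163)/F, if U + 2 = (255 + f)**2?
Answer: 11906126610/6049 ≈ 1.9683e+6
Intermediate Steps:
U = 12098 (U = -2 + (255 - 145)**2 = -2 + 110**2 = -2 + 12100 = 12098)
F = -12098/380509 (F = 12098/(-380509) = 12098*(-1/380509) = -12098/380509 ≈ -0.031794)
(501 - 387*163)/F = (501 - 387*163)/(-12098/380509) = (501 - 63081)*(-380509/12098) = -62580*(-380509/12098) = 11906126610/6049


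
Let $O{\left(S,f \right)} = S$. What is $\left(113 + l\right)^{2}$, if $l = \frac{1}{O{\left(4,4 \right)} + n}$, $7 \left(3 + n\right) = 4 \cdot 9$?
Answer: $\frac{23677956}{1849} \approx 12806.0$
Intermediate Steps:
$n = \frac{15}{7}$ ($n = -3 + \frac{4 \cdot 9}{7} = -3 + \frac{1}{7} \cdot 36 = -3 + \frac{36}{7} = \frac{15}{7} \approx 2.1429$)
$l = \frac{7}{43}$ ($l = \frac{1}{4 + \frac{15}{7}} = \frac{1}{\frac{43}{7}} = \frac{7}{43} \approx 0.16279$)
$\left(113 + l\right)^{2} = \left(113 + \frac{7}{43}\right)^{2} = \left(\frac{4866}{43}\right)^{2} = \frac{23677956}{1849}$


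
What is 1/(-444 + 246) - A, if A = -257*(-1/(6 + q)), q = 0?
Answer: -4241/99 ≈ -42.838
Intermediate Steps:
A = 257/6 (A = -257*(-1/(6 + 0)) = -257/(6*(-1)) = -257/(-6) = -257*(-⅙) = 257/6 ≈ 42.833)
1/(-444 + 246) - A = 1/(-444 + 246) - 1*257/6 = 1/(-198) - 257/6 = -1/198 - 257/6 = -4241/99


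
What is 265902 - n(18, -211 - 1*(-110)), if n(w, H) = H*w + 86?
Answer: 267634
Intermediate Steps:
n(w, H) = 86 + H*w
265902 - n(18, -211 - 1*(-110)) = 265902 - (86 + (-211 - 1*(-110))*18) = 265902 - (86 + (-211 + 110)*18) = 265902 - (86 - 101*18) = 265902 - (86 - 1818) = 265902 - 1*(-1732) = 265902 + 1732 = 267634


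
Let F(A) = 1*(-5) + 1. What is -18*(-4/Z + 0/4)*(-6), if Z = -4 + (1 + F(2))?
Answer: 432/7 ≈ 61.714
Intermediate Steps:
F(A) = -4 (F(A) = -5 + 1 = -4)
Z = -7 (Z = -4 + (1 - 4) = -4 - 3 = -7)
-18*(-4/Z + 0/4)*(-6) = -18*(-4/(-7) + 0/4)*(-6) = -18*(-4*(-1/7) + 0*(1/4))*(-6) = -18*(4/7 + 0)*(-6) = -18*4/7*(-6) = -72/7*(-6) = 432/7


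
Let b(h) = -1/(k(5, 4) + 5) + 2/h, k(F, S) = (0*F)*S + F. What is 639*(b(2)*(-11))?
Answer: -63261/10 ≈ -6326.1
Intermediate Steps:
k(F, S) = F (k(F, S) = 0*S + F = 0 + F = F)
b(h) = -⅒ + 2/h (b(h) = -1/(5 + 5) + 2/h = -1/10 + 2/h = -1*⅒ + 2/h = -⅒ + 2/h)
639*(b(2)*(-11)) = 639*(((⅒)*(20 - 1*2)/2)*(-11)) = 639*(((⅒)*(½)*(20 - 2))*(-11)) = 639*(((⅒)*(½)*18)*(-11)) = 639*((9/10)*(-11)) = 639*(-99/10) = -63261/10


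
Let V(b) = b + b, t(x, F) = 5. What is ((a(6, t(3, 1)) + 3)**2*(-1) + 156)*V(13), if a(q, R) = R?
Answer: 2392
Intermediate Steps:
V(b) = 2*b
((a(6, t(3, 1)) + 3)**2*(-1) + 156)*V(13) = ((5 + 3)**2*(-1) + 156)*(2*13) = (8**2*(-1) + 156)*26 = (64*(-1) + 156)*26 = (-64 + 156)*26 = 92*26 = 2392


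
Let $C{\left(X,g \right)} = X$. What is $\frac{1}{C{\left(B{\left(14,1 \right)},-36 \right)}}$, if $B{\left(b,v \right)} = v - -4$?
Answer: $\frac{1}{5} \approx 0.2$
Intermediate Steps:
$B{\left(b,v \right)} = 4 + v$ ($B{\left(b,v \right)} = v + 4 = 4 + v$)
$\frac{1}{C{\left(B{\left(14,1 \right)},-36 \right)}} = \frac{1}{4 + 1} = \frac{1}{5}$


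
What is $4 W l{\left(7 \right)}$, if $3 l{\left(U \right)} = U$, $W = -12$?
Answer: $-112$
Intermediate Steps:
$l{\left(U \right)} = \frac{U}{3}$
$4 W l{\left(7 \right)} = 4 \left(-12\right) \frac{1}{3} \cdot 7 = \left(-48\right) \frac{7}{3} = -112$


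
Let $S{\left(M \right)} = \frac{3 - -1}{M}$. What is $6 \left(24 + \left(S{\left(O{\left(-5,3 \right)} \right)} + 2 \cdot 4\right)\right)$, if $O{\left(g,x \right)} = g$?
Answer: $\frac{936}{5} \approx 187.2$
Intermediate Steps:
$S{\left(M \right)} = \frac{4}{M}$ ($S{\left(M \right)} = \frac{3 + 1}{M} = \frac{4}{M}$)
$6 \left(24 + \left(S{\left(O{\left(-5,3 \right)} \right)} + 2 \cdot 4\right)\right) = 6 \left(24 + \left(\frac{4}{-5} + 2 \cdot 4\right)\right) = 6 \left(24 + \left(4 \left(- \frac{1}{5}\right) + 8\right)\right) = 6 \left(24 + \left(- \frac{4}{5} + 8\right)\right) = 6 \left(24 + \frac{36}{5}\right) = 6 \cdot \frac{156}{5} = \frac{936}{5}$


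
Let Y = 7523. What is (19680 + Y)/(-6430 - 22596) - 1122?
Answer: -32594375/29026 ≈ -1122.9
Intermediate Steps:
(19680 + Y)/(-6430 - 22596) - 1122 = (19680 + 7523)/(-6430 - 22596) - 1122 = 27203/(-29026) - 1122 = 27203*(-1/29026) - 1122 = -27203/29026 - 1122 = -32594375/29026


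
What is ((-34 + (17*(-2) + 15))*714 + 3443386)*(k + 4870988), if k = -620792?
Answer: 14474229486624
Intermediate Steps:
((-34 + (17*(-2) + 15))*714 + 3443386)*(k + 4870988) = ((-34 + (17*(-2) + 15))*714 + 3443386)*(-620792 + 4870988) = ((-34 + (-34 + 15))*714 + 3443386)*4250196 = ((-34 - 19)*714 + 3443386)*4250196 = (-53*714 + 3443386)*4250196 = (-37842 + 3443386)*4250196 = 3405544*4250196 = 14474229486624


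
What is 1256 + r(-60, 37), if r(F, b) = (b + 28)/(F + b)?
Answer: 28823/23 ≈ 1253.2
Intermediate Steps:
r(F, b) = (28 + b)/(F + b)
1256 + r(-60, 37) = 1256 + (28 + 37)/(-60 + 37) = 1256 + 65/(-23) = 1256 - 1/23*65 = 1256 - 65/23 = 28823/23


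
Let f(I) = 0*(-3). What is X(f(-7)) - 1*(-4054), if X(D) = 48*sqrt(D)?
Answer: 4054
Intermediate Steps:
f(I) = 0
X(f(-7)) - 1*(-4054) = 48*sqrt(0) - 1*(-4054) = 48*0 + 4054 = 0 + 4054 = 4054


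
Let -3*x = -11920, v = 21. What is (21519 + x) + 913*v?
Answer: 133996/3 ≈ 44665.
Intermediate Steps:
x = 11920/3 (x = -⅓*(-11920) = 11920/3 ≈ 3973.3)
(21519 + x) + 913*v = (21519 + 11920/3) + 913*21 = 76477/3 + 19173 = 133996/3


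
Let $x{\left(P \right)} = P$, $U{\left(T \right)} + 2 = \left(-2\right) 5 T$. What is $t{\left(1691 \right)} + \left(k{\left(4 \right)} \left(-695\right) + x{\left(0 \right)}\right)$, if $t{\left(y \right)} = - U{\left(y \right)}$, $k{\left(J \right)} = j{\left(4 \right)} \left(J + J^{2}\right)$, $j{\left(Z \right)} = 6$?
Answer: $-66488$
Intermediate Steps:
$U{\left(T \right)} = -2 - 10 T$ ($U{\left(T \right)} = -2 + \left(-2\right) 5 T = -2 - 10 T$)
$k{\left(J \right)} = 6 J + 6 J^{2}$ ($k{\left(J \right)} = 6 \left(J + J^{2}\right) = 6 J + 6 J^{2}$)
$t{\left(y \right)} = 2 + 10 y$ ($t{\left(y \right)} = - (-2 - 10 y) = 2 + 10 y$)
$t{\left(1691 \right)} + \left(k{\left(4 \right)} \left(-695\right) + x{\left(0 \right)}\right) = \left(2 + 10 \cdot 1691\right) + \left(6 \cdot 4 \left(1 + 4\right) \left(-695\right) + 0\right) = \left(2 + 16910\right) + \left(6 \cdot 4 \cdot 5 \left(-695\right) + 0\right) = 16912 + \left(120 \left(-695\right) + 0\right) = 16912 + \left(-83400 + 0\right) = 16912 - 83400 = -66488$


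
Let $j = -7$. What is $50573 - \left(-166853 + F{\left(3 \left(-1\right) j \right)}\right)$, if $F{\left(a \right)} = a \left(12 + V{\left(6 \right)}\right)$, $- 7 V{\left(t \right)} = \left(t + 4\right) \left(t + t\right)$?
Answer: $217534$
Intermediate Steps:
$V{\left(t \right)} = - \frac{2 t \left(4 + t\right)}{7}$ ($V{\left(t \right)} = - \frac{\left(t + 4\right) \left(t + t\right)}{7} = - \frac{\left(4 + t\right) 2 t}{7} = - \frac{2 t \left(4 + t\right)}{7}$)
$F{\left(a \right)} = - \frac{36 a}{7}$ ($F{\left(a \right)} = a \left(12 - \frac{12 \left(4 + 6\right)}{7}\right) = a \left(12 - \frac{12}{7} \cdot 10\right) = a \left(12 - \frac{120}{7}\right) = a \left(- \frac{36}{7}\right) = - \frac{36 a}{7}$)
$50573 - \left(-166853 + F{\left(3 \left(-1\right) j \right)}\right) = 50573 - \left(-166853 - \frac{36 \cdot 3 \left(-1\right) \left(-7\right)}{7}\right) = 50573 - \left(-166853 - \frac{36 \left(\left(-3\right) \left(-7\right)\right)}{7}\right) = 50573 - \left(-166853 - 108\right) = 50573 - -166961 = 50573 + 166961 = 217534$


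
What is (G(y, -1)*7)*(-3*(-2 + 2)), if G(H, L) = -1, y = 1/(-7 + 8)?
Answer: 0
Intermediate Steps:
y = 1 (y = 1/1 = 1)
(G(y, -1)*7)*(-3*(-2 + 2)) = (-1*7)*(-3*(-2 + 2)) = -(-21)*0 = -7*0 = 0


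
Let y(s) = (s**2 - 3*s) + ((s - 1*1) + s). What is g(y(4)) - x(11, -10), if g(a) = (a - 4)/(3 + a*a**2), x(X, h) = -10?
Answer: 13347/1334 ≈ 10.005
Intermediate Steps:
y(s) = -1 + s**2 - s (y(s) = (s**2 - 3*s) + ((s - 1) + s) = (s**2 - 3*s) + ((-1 + s) + s) = (s**2 - 3*s) + (-1 + 2*s) = -1 + s**2 - s)
g(a) = (-4 + a)/(3 + a**3)
g(y(4)) - x(11, -10) = (-4 + (-1 + 4**2 - 1*4))/(3 + (-1 + 4**2 - 1*4)**3) - 1*(-10) = (-4 + (-1 + 16 - 4))/(3 + (-1 + 16 - 4)**3) + 10 = (-4 + 11)/(3 + 11**3) + 10 = 7/(3 + 1331) + 10 = 7/1334 + 10 = 13347/1334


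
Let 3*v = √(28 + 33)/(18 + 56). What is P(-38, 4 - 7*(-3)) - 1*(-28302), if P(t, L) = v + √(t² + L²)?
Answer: 28302 + √2069 + √61/222 ≈ 28348.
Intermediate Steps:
v = √61/222 (v = (√(28 + 33)/(18 + 56))/3 = (√61/74)/3 = √61/222 ≈ 0.035181)
P(t, L) = √(L² + t²) + √61/222 (P(t, L) = √61/222 + √(t² + L²) = √61/222 + √(L² + t²) = √(L² + t²) + √61/222)
P(-38, 4 - 7*(-3)) - 1*(-28302) = (√((4 - 7*(-3))² + (-38)²) + √61/222) - 1*(-28302) = (√((4 + 21)² + 1444) + √61/222) + 28302 = (√(25² + 1444) + √61/222) + 28302 = (√(625 + 1444) + √61/222) + 28302 = (√2069 + √61/222) + 28302 = 28302 + √2069 + √61/222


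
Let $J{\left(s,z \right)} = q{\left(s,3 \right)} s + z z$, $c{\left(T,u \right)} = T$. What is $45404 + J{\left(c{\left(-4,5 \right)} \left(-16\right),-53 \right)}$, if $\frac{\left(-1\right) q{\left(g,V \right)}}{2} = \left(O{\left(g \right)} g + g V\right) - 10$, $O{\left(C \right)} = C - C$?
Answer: $24917$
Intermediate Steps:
$O{\left(C \right)} = 0$
$q{\left(g,V \right)} = 20 - 2 V g$ ($q{\left(g,V \right)} = - 2 \left(\left(0 g + g V\right) - 10\right) = - 2 \left(\left(0 + V g\right) - 10\right) = - 2 \left(V g - 10\right) = - 2 \left(-10 + V g\right) = 20 - 2 V g$)
$J{\left(s,z \right)} = z^{2} + s \left(20 - 6 s\right)$ ($J{\left(s,z \right)} = \left(20 - 6 s\right) s + z z = \left(20 - 6 s\right) s + z^{2} = s \left(20 - 6 s\right) + z^{2} = z^{2} + s \left(20 - 6 s\right)$)
$45404 + J{\left(c{\left(-4,5 \right)} \left(-16\right),-53 \right)} = 45404 + \left(\left(-53\right)^{2} - 2 \left(\left(-4\right) \left(-16\right)\right) \left(-10 + 3 \left(\left(-4\right) \left(-16\right)\right)\right)\right) = 45404 + \left(2809 - 128 \left(-10 + 3 \cdot 64\right)\right) = 45404 + \left(2809 - 128 \left(-10 + 192\right)\right) = 45404 + \left(2809 - 128 \cdot 182\right) = 45404 + \left(2809 - 23296\right) = 45404 - 20487 = 24917$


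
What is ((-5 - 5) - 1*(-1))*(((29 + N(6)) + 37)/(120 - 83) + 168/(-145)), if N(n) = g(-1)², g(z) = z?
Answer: -31491/5365 ≈ -5.8697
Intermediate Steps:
N(n) = 1 (N(n) = (-1)² = 1)
((-5 - 5) - 1*(-1))*(((29 + N(6)) + 37)/(120 - 83) + 168/(-145)) = ((-5 - 5) - 1*(-1))*(((29 + 1) + 37)/(120 - 83) + 168/(-145)) = (-10 + 1)*((30 + 37)/37 + 168*(-1/145)) = -9*(67*(1/37) - 168/145) = -9*(67/37 - 168/145) = -9*3499/5365 = -31491/5365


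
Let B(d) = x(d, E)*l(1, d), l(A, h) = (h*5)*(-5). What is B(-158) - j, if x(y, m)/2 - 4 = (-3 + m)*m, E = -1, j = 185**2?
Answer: 28975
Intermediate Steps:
l(A, h) = -25*h (l(A, h) = (5*h)*(-5) = -25*h)
j = 34225
x(y, m) = 8 + 2*m*(-3 + m) (x(y, m) = 8 + 2*((-3 + m)*m) = 8 + 2*(m*(-3 + m)) = 8 + 2*m*(-3 + m))
B(d) = -400*d (B(d) = (8 - 6*(-1) + 2*(-1)**2)*(-25*d) = (8 + 6 + 2*1)*(-25*d) = (8 + 6 + 2)*(-25*d) = 16*(-25*d) = -400*d)
B(-158) - j = -400*(-158) - 1*34225 = 63200 - 34225 = 28975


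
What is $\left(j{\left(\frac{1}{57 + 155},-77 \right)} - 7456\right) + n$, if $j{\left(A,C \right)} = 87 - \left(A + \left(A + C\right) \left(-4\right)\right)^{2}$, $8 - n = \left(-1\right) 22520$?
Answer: $- \frac{3581869753}{44944} \approx -79696.0$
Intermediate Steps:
$n = 22528$ ($n = 8 - \left(-1\right) 22520 = 8 - -22520 = 8 + 22520 = 22528$)
$j{\left(A,C \right)} = 87 - \left(- 4 C - 3 A\right)^{2}$ ($j{\left(A,C \right)} = 87 - \left(A - \left(4 A + 4 C\right)\right)^{2} = 87 - \left(- 4 C - 3 A\right)^{2}$)
$\left(j{\left(\frac{1}{57 + 155},-77 \right)} - 7456\right) + n = \left(\left(87 - \left(\frac{3}{57 + 155} + 4 \left(-77\right)\right)^{2}\right) - 7456\right) + 22528 = \left(\left(87 - \left(\frac{3}{212} - 308\right)^{2}\right) - 7456\right) + 22528 = \left(\left(87 - \left(- \frac{65293}{212}\right)^{2}\right) - 7456\right) + 22528 = \left(\left(87 - \frac{4263175849}{44944}\right) - 7456\right) + 22528 = \left(- \frac{4259265721}{44944} - 7456\right) + 22528 = - \frac{4594368185}{44944} + 22528 = - \frac{3581869753}{44944}$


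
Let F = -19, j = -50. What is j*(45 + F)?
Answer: -1300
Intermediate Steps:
j*(45 + F) = -50*(45 - 19) = -50*26 = -1300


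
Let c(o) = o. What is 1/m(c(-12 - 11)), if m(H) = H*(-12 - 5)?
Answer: 1/391 ≈ 0.0025575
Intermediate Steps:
m(H) = -17*H (m(H) = H*(-17) = -17*H)
1/m(c(-12 - 11)) = 1/(-17*(-12 - 11)) = 1/(-17*(-23)) = 1/391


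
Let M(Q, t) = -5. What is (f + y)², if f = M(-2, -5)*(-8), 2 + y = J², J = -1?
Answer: 1521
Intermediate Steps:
y = -1 (y = -2 + (-1)² = -2 + 1 = -1)
f = 40 (f = -5*(-8) = 40)
(f + y)² = (40 - 1)² = 39² = 1521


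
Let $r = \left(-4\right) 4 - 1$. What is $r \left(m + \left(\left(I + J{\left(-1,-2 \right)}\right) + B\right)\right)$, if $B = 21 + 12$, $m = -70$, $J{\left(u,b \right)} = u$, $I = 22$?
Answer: $272$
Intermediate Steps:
$B = 33$
$r = -17$ ($r = -16 - 1 = -17$)
$r \left(m + \left(\left(I + J{\left(-1,-2 \right)}\right) + B\right)\right) = - 17 \left(-70 + \left(\left(22 - 1\right) + 33\right)\right) = - 17 \left(-70 + \left(21 + 33\right)\right) = - 17 \left(-70 + 54\right) = \left(-17\right) \left(-16\right) = 272$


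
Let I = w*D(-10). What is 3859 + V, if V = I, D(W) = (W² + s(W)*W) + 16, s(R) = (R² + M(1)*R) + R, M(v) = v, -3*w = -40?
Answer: -5261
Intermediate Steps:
w = 40/3 (w = -⅓*(-40) = 40/3 ≈ 13.333)
s(R) = R² + 2*R (s(R) = (R² + 1*R) + R = (R² + R) + R = (R + R²) + R = R² + 2*R)
D(W) = 16 + W² + W²*(2 + W) (D(W) = (W² + (W*(2 + W))*W) + 16 = (W² + W²*(2 + W)) + 16 = 16 + W² + W²*(2 + W))
I = -9120 (I = 40*(16 + (-10)³ + 3*(-10)²)/3 = 40*(16 - 1000 + 3*100)/3 = 40*(16 - 1000 + 300)/3 = (40/3)*(-684) = -9120)
V = -9120
3859 + V = 3859 - 9120 = -5261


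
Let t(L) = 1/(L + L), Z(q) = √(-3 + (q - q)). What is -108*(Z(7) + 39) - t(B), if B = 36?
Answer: -303265/72 - 108*I*√3 ≈ -4212.0 - 187.06*I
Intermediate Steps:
Z(q) = I*√3 (Z(q) = √(-3 + 0) = √(-3) = I*√3)
t(L) = 1/(2*L)
-108*(Z(7) + 39) - t(B) = -108*(I*√3 + 39) - 1/(2*36) = -108*(39 + I*√3) - 1/(2*36) = (-4212 - 108*I*√3) - 1*1/72 = (-4212 - 108*I*√3) - 1/72 = -303265/72 - 108*I*√3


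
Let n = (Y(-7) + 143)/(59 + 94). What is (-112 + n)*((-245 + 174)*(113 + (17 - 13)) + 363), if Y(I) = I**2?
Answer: 14955904/17 ≈ 8.7976e+5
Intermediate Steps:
n = 64/51 (n = ((-7)**2 + 143)/(59 + 94) = (49 + 143)/153 = 192*(1/153) = 64/51 ≈ 1.2549)
(-112 + n)*((-245 + 174)*(113 + (17 - 13)) + 363) = (-112 + 64/51)*((-245 + 174)*(113 + (17 - 13)) + 363) = -5648*(-71*(113 + 4) + 363)/51 = -5648*(-71*117 + 363)/51 = -5648*(-8307 + 363)/51 = -5648/51*(-7944) = 14955904/17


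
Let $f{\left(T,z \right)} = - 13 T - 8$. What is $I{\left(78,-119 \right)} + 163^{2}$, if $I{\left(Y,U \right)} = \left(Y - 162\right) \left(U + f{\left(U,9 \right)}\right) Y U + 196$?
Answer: $1107183725$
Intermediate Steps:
$f{\left(T,z \right)} = -8 - 13 T$
$I{\left(Y,U \right)} = 196 + U Y \left(-162 + Y\right) \left(-8 - 12 U\right)$ ($I{\left(Y,U \right)} = \left(Y - 162\right) \left(U - \left(8 + 13 U\right)\right) Y U + 196 = \left(-162 + Y\right) \left(-8 - 12 U\right) Y U + 196 = Y \left(-162 + Y\right) \left(-8 - 12 U\right) U + 196 = U Y \left(-162 + Y\right) \left(-8 - 12 U\right) + 196 = 196 + U Y \left(-162 + Y\right) \left(-8 - 12 U\right)$)
$I{\left(78,-119 \right)} + 163^{2} = \left(196 - 12 \left(-119\right)^{2} \cdot 78^{2} - - 952 \cdot 78^{2} + 1296 \left(-119\right) 78 + 1944 \cdot 78 \left(-119\right)^{2}\right) + 163^{2} = \left(196 - 169932 \cdot 6084 - \left(-952\right) 6084 - 12029472 + 1944 \cdot 78 \cdot 14161\right) + 26569 = \left(196 - 1033866288 + 5791968 - 12029472 + 2147260752\right) + 26569 = 1107157156 + 26569 = 1107183725$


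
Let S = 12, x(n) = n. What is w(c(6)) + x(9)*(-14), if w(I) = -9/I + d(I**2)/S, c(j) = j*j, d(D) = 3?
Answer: -126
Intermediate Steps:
c(j) = j**2
w(I) = 1/4 - 9/I (w(I) = -9/I + 3/12 = -9/I + 3*(1/12) = -9/I + 1/4 = 1/4 - 9/I)
w(c(6)) + x(9)*(-14) = (-36 + 6**2)/(4*(6**2)) + 9*(-14) = (1/4)*(-36 + 36)/36 - 126 = (1/4)*(1/36)*0 - 126 = 0 - 126 = -126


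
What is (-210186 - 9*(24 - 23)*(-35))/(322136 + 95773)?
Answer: -69957/139303 ≈ -0.50219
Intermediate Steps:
(-210186 - 9*(24 - 23)*(-35))/(322136 + 95773) = (-210186 - 9*1*(-35))/417909 = (-210186 - 9*(-35))*(1/417909) = (-210186 + 315)*(1/417909) = -209871*1/417909 = -69957/139303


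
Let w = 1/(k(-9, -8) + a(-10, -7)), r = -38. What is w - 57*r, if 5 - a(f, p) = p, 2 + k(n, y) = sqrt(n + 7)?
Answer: 110471/51 - I*sqrt(2)/102 ≈ 2166.1 - 0.013865*I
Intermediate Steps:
k(n, y) = -2 + sqrt(7 + n) (k(n, y) = -2 + sqrt(n + 7) = -2 + sqrt(7 + n))
a(f, p) = 5 - p
w = 1/(10 + I*sqrt(2)) (w = 1/((-2 + sqrt(7 - 9)) + (5 - 1*(-7))) = 1/((-2 + sqrt(-2)) + (5 + 7)) = 1/((-2 + I*sqrt(2)) + 12) = 1/(10 + I*sqrt(2)) ≈ 0.098039 - 0.013865*I)
w - 57*r = (5/51 - I*sqrt(2)/102) - 57*(-38) = (5/51 - I*sqrt(2)/102) + 2166 = 110471/51 - I*sqrt(2)/102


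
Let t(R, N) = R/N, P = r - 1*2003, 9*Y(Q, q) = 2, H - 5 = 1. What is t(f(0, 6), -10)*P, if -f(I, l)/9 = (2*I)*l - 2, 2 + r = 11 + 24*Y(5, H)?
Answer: 17898/5 ≈ 3579.6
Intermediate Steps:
H = 6 (H = 5 + 1 = 6)
Y(Q, q) = 2/9 (Y(Q, q) = (⅑)*2 = 2/9)
r = 43/3 (r = -2 + (11 + 24*(2/9)) = -2 + (11 + 16/3) = -2 + 49/3 = 43/3 ≈ 14.333)
f(I, l) = 18 - 18*I*l (f(I, l) = -9*((2*I)*l - 2) = -9*(2*I*l - 2) = -9*(-2 + 2*I*l) = 18 - 18*I*l)
P = -5966/3 (P = 43/3 - 1*2003 = 43/3 - 2003 = -5966/3 ≈ -1988.7)
t(f(0, 6), -10)*P = ((18 - 18*0*6)/(-10))*(-5966/3) = ((18 + 0)*(-⅒))*(-5966/3) = (18*(-⅒))*(-5966/3) = -9/5*(-5966/3) = 17898/5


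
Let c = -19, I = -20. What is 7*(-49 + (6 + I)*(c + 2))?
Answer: 1323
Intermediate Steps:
7*(-49 + (6 + I)*(c + 2)) = 7*(-49 + (6 - 20)*(-19 + 2)) = 7*(-49 - 14*(-17)) = 7*(-49 + 238) = 7*189 = 1323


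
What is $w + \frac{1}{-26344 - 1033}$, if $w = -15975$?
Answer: $- \frac{437347576}{27377} \approx -15975.0$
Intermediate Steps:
$w + \frac{1}{-26344 - 1033} = -15975 + \frac{1}{-26344 - 1033} = -15975 + \frac{1}{-27377} = -15975 - \frac{1}{27377} = - \frac{437347576}{27377}$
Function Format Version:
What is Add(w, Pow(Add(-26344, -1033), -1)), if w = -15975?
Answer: Rational(-437347576, 27377) ≈ -15975.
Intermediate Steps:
Add(w, Pow(Add(-26344, -1033), -1)) = Add(-15975, Pow(Add(-26344, -1033), -1)) = Add(-15975, Pow(-27377, -1)) = Add(-15975, Rational(-1, 27377)) = Rational(-437347576, 27377)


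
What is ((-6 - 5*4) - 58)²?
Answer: 7056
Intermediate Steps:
((-6 - 5*4) - 58)² = ((-6 - 20) - 58)² = (-26 - 58)² = (-84)² = 7056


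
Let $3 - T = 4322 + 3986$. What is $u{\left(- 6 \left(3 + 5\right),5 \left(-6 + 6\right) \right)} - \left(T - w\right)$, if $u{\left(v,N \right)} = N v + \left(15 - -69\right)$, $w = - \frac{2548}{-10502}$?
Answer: $\frac{44051913}{5251} \approx 8389.3$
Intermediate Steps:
$T = -8305$ ($T = 3 - \left(4322 + 3986\right) = 3 - 8308 = -8305$)
$w = \frac{1274}{5251}$ ($w = \left(-2548\right) \left(- \frac{1}{10502}\right) = \frac{1274}{5251} \approx 0.24262$)
$u{\left(v,N \right)} = 84 + N v$ ($u{\left(v,N \right)} = N v + \left(15 + 69\right) = N v + 84 = 84 + N v$)
$u{\left(- 6 \left(3 + 5\right),5 \left(-6 + 6\right) \right)} - \left(T - w\right) = \left(84 + 5 \left(-6 + 6\right) \left(- 6 \left(3 + 5\right)\right)\right) - \left(-8305 - \frac{1274}{5251}\right) = \left(84 + 5 \cdot 0 \left(\left(-6\right) 8\right)\right) - \left(-8305 - \frac{1274}{5251}\right) = \left(84 + 0 \left(-48\right)\right) - - \frac{43610829}{5251} = \left(84 + 0\right) + \frac{43610829}{5251} = 84 + \frac{43610829}{5251} = \frac{44051913}{5251}$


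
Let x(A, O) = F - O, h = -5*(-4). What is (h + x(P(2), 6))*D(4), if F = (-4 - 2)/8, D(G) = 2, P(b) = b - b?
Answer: 53/2 ≈ 26.500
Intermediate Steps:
P(b) = 0
F = -¾ (F = -6*⅛ = -¾ ≈ -0.75000)
h = 20
x(A, O) = -¾ - O
(h + x(P(2), 6))*D(4) = (20 + (-¾ - 1*6))*2 = (20 + (-¾ - 6))*2 = (20 - 27/4)*2 = (53/4)*2 = 53/2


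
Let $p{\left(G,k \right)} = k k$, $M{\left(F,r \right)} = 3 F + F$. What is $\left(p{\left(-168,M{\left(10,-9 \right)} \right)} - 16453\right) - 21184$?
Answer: $-36037$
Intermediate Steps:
$M{\left(F,r \right)} = 4 F$
$p{\left(G,k \right)} = k^{2}$
$\left(p{\left(-168,M{\left(10,-9 \right)} \right)} - 16453\right) - 21184 = \left(\left(4 \cdot 10\right)^{2} - 16453\right) - 21184 = \left(40^{2} - 16453\right) - 21184 = \left(1600 - 16453\right) - 21184 = -14853 - 21184 = -36037$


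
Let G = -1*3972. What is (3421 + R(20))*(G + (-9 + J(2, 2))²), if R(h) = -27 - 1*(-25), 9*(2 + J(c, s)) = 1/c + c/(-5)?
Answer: -106655975101/8100 ≈ -1.3167e+7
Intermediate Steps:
J(c, s) = -2 - c/45 + 1/(9*c) (J(c, s) = -2 + (1/c + c/(-5))/9 = -2 + (1/c + c*(-⅕))/9 = -2 + (1/c - c/5)/9 = -2 + (-c/45 + 1/(9*c)) = -2 - c/45 + 1/(9*c))
G = -3972
R(h) = -2 (R(h) = -27 + 25 = -2)
(3421 + R(20))*(G + (-9 + J(2, 2))²) = (3421 - 2)*(-3972 + (-9 + (1/45)*(5 - 1*2*(90 + 2))/2)²) = 3419*(-3972 + (-9 + (1/45)*(½)*(5 - 1*2*92))²) = 3419*(-3972 + (-9 + (1/45)*(½)*(5 - 184))²) = 3419*(-3972 + (-9 + (1/45)*(½)*(-179))²) = 3419*(-3972 + (-9 - 179/90)²) = 3419*(-3972 + (-989/90)²) = 3419*(-3972 + 978121/8100) = 3419*(-31195079/8100) = -106655975101/8100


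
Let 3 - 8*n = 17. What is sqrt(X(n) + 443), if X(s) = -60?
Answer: sqrt(383) ≈ 19.570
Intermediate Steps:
n = -7/4 (n = 3/8 - 1/8*17 = 3/8 - 17/8 = -7/4 ≈ -1.7500)
sqrt(X(n) + 443) = sqrt(-60 + 443) = sqrt(383)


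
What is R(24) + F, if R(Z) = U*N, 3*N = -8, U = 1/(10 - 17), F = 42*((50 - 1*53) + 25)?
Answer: 19412/21 ≈ 924.38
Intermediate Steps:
F = 924 (F = 42*((50 - 53) + 25) = 42*(-3 + 25) = 42*22 = 924)
U = -1/7 (U = 1/(-7) = -1/7 ≈ -0.14286)
N = -8/3 (N = (1/3)*(-8) = -8/3 ≈ -2.6667)
R(Z) = 8/21 (R(Z) = -1/7*(-8/3) = 8/21)
R(24) + F = 8/21 + 924 = 19412/21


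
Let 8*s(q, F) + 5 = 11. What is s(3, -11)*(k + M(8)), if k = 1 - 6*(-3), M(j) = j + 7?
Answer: 51/2 ≈ 25.500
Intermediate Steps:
s(q, F) = ¾ (s(q, F) = -5/8 + (⅛)*11 = -5/8 + 11/8 = ¾)
M(j) = 7 + j
k = 19 (k = 1 + 18 = 19)
s(3, -11)*(k + M(8)) = 3*(19 + (7 + 8))/4 = 3*(19 + 15)/4 = (¾)*34 = 51/2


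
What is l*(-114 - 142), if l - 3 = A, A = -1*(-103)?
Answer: -27136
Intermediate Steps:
A = 103
l = 106 (l = 3 + 103 = 106)
l*(-114 - 142) = 106*(-114 - 142) = 106*(-256) = -27136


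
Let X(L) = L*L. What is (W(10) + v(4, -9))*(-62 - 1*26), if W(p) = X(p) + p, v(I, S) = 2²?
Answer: -10032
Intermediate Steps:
X(L) = L²
v(I, S) = 4
W(p) = p + p² (W(p) = p² + p = p + p²)
(W(10) + v(4, -9))*(-62 - 1*26) = (10*(1 + 10) + 4)*(-62 - 1*26) = (10*11 + 4)*(-62 - 26) = (110 + 4)*(-88) = 114*(-88) = -10032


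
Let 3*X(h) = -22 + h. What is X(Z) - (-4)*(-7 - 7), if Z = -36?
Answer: -226/3 ≈ -75.333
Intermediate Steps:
X(h) = -22/3 + h/3 (X(h) = (-22 + h)/3 = -22/3 + h/3)
X(Z) - (-4)*(-7 - 7) = (-22/3 + (1/3)*(-36)) - (-4)*(-7 - 7) = (-22/3 - 12) - (-4)*(-14) = -58/3 - 1*56 = -58/3 - 56 = -226/3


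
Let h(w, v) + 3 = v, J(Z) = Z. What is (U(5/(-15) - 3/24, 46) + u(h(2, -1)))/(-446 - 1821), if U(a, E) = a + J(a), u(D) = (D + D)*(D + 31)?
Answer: 2603/27204 ≈ 0.095684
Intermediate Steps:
h(w, v) = -3 + v
u(D) = 2*D*(31 + D) (u(D) = (2*D)*(31 + D) = 2*D*(31 + D))
U(a, E) = 2*a (U(a, E) = a + a = 2*a)
(U(5/(-15) - 3/24, 46) + u(h(2, -1)))/(-446 - 1821) = (2*(5/(-15) - 3/24) + 2*(-3 - 1)*(31 + (-3 - 1)))/(-446 - 1821) = (2*(5*(-1/15) - 3*1/24) + 2*(-4)*(31 - 4))/(-2267) = (2*(-⅓ - ⅛) + 2*(-4)*27)*(-1/2267) = (2*(-11/24) - 216)*(-1/2267) = (-11/12 - 216)*(-1/2267) = -2603/12*(-1/2267) = 2603/27204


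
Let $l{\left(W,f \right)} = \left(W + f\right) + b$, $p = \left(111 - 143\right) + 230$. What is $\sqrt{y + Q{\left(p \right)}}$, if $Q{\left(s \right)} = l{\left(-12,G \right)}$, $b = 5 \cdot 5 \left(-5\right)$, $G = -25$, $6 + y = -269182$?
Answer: $5 i \sqrt{10774} \approx 518.99 i$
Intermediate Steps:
$y = -269188$ ($y = -6 - 269182 = -269188$)
$p = 198$ ($p = -32 + 230 = 198$)
$b = -125$ ($b = 25 \left(-5\right) = -125$)
$l{\left(W,f \right)} = -125 + W + f$ ($l{\left(W,f \right)} = \left(W + f\right) - 125 = -125 + W + f$)
$Q{\left(s \right)} = -162$ ($Q{\left(s \right)} = -125 - 12 - 25 = -162$)
$\sqrt{y + Q{\left(p \right)}} = \sqrt{-269188 - 162} = \sqrt{-269350} = 5 i \sqrt{10774}$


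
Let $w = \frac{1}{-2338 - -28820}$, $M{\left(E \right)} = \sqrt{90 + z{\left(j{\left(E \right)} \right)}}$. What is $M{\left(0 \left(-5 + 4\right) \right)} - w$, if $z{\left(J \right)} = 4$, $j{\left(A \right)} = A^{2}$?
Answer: $- \frac{1}{26482} + \sqrt{94} \approx 9.6953$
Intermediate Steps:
$M{\left(E \right)} = \sqrt{94}$ ($M{\left(E \right)} = \sqrt{90 + 4} = \sqrt{94}$)
$w = \frac{1}{26482}$ ($w = \frac{1}{-2338 + 28820} = \frac{1}{26482} \approx 3.7762 \cdot 10^{-5}$)
$M{\left(0 \left(-5 + 4\right) \right)} - w = \sqrt{94} - \frac{1}{26482} = - \frac{1}{26482} + \sqrt{94}$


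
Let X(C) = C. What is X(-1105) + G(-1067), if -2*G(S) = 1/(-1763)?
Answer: -3896229/3526 ≈ -1105.0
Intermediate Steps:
G(S) = 1/3526 (G(S) = -1/2/(-1763) = -1/2*(-1/1763) = 1/3526)
X(-1105) + G(-1067) = -1105 + 1/3526 = -3896229/3526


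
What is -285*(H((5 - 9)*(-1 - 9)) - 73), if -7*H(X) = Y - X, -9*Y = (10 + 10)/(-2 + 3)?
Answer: 400805/21 ≈ 19086.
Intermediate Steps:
Y = -20/9 (Y = -(10 + 10)/(9*(-2 + 3)) = -20/(9*1) = -20/9 ≈ -2.2222)
H(X) = 20/63 + X/7 (H(X) = -(-20/9 - X)/7 = 20/63 + X/7)
-285*(H((5 - 9)*(-1 - 9)) - 73) = -285*((20/63 + ((5 - 9)*(-1 - 9))/7) - 73) = -285*((20/63 + (-4*(-10))/7) - 73) = -285*((20/63 + (1/7)*40) - 73) = -285*((20/63 + 40/7) - 73) = -285*(380/63 - 73) = -285*(-4219/63) = 400805/21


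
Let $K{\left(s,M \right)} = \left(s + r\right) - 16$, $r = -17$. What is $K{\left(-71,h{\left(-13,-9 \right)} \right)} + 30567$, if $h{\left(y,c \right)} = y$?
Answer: $30463$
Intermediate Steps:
$K{\left(s,M \right)} = -33 + s$ ($K{\left(s,M \right)} = \left(s - 17\right) - 16 = \left(-17 + s\right) - 16 = -33 + s$)
$K{\left(-71,h{\left(-13,-9 \right)} \right)} + 30567 = \left(-33 - 71\right) + 30567 = -104 + 30567 = 30463$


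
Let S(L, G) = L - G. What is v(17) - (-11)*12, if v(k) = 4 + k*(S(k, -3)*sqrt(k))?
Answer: 136 + 340*sqrt(17) ≈ 1537.9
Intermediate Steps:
v(k) = 4 + k**(3/2)*(3 + k) (v(k) = 4 + k*((k - 1*(-3))*sqrt(k)) = 4 + k*((k + 3)*sqrt(k)) = 4 + k*((3 + k)*sqrt(k)) = 4 + k*(sqrt(k)*(3 + k)) = 4 + k**(3/2)*(3 + k))
v(17) - (-11)*12 = (4 + 17**(3/2)*(3 + 17)) - (-11)*12 = (4 + (17*sqrt(17))*20) - 1*(-132) = (4 + 340*sqrt(17)) + 132 = 136 + 340*sqrt(17)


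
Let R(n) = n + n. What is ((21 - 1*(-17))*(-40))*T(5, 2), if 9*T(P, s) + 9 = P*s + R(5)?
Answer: -16720/9 ≈ -1857.8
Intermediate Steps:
R(n) = 2*n
T(P, s) = ⅑ + P*s/9 (T(P, s) = -1 + (P*s + 2*5)/9 = -1 + (P*s + 10)/9 = -1 + (10 + P*s)/9 = -1 + (10/9 + P*s/9) = ⅑ + P*s/9)
((21 - 1*(-17))*(-40))*T(5, 2) = ((21 - 1*(-17))*(-40))*(⅑ + (⅑)*5*2) = ((21 + 17)*(-40))*(⅑ + 10/9) = (38*(-40))*(11/9) = -1520*11/9 = -16720/9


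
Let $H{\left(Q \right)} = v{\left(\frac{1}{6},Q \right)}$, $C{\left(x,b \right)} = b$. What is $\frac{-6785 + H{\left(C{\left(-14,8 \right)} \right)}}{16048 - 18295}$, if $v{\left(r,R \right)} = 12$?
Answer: $\frac{6773}{2247} \approx 3.0142$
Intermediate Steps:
$H{\left(Q \right)} = 12$
$\frac{-6785 + H{\left(C{\left(-14,8 \right)} \right)}}{16048 - 18295} = \frac{-6785 + 12}{16048 - 18295} = - \frac{6773}{-2247} = \left(-6773\right) \left(- \frac{1}{2247}\right) = \frac{6773}{2247}$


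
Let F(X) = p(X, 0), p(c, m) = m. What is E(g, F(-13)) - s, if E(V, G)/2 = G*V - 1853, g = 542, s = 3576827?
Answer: -3580533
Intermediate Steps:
F(X) = 0
E(V, G) = -3706 + 2*G*V (E(V, G) = 2*(G*V - 1853) = 2*(-1853 + G*V) = -3706 + 2*G*V)
E(g, F(-13)) - s = (-3706 + 2*0*542) - 1*3576827 = (-3706 + 0) - 3576827 = -3706 - 3576827 = -3580533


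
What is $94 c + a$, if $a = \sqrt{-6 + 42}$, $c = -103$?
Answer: $-9676$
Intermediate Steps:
$a = 6$ ($a = \sqrt{36} = 6$)
$94 c + a = 94 \left(-103\right) + 6 = -9682 + 6 = -9676$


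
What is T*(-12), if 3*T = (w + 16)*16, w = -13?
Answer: -192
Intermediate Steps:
T = 16 (T = ((-13 + 16)*16)/3 = (3*16)/3 = (1/3)*48 = 16)
T*(-12) = 16*(-12) = -192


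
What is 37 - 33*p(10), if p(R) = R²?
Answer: -3263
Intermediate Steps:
37 - 33*p(10) = 37 - 33*10² = 37 - 33*100 = 37 - 3300 = -3263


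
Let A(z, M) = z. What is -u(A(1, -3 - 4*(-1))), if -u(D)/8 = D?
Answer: 8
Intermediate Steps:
u(D) = -8*D
-u(A(1, -3 - 4*(-1))) = -(-8) = -1*(-8) = 8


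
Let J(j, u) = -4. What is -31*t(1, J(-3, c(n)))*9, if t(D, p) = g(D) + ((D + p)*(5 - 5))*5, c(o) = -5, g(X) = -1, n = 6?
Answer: 279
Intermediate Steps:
t(D, p) = -1 (t(D, p) = -1 + ((D + p)*(5 - 5))*5 = -1 + ((D + p)*0)*5 = -1 + 0*5 = -1 + 0 = -1)
-31*t(1, J(-3, c(n)))*9 = -31*(-1)*9 = 31*9 = 279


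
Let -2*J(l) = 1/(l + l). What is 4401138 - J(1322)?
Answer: 23273217745/5288 ≈ 4.4011e+6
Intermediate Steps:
J(l) = -1/(4*l) (J(l) = -1/(2*(l + l)) = -1/(2*l)/2 = -1/(4*l))
4401138 - J(1322) = 4401138 - (-1)/(4*1322) = 4401138 - 1*(-1/5288) = 4401138 + 1/5288 = 23273217745/5288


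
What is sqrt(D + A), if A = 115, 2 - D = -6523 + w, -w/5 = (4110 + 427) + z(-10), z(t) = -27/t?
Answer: sqrt(117354)/2 ≈ 171.28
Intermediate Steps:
w = -45397/2 (w = -5*((4110 + 427) - 27/(-10)) = -5*(4537 - 27*(-1/10)) = -5*(4537 + 27/10) = -5*45397/10 = -45397/2 ≈ -22699.)
D = 58447/2 (D = 2 - (-6523 - 45397/2) = 2 - 1*(-58443/2) = 2 + 58443/2 = 58447/2 ≈ 29224.)
sqrt(D + A) = sqrt(58447/2 + 115) = sqrt(58677/2) = sqrt(117354)/2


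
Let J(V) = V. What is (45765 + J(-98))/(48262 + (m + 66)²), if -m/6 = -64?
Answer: 45667/250762 ≈ 0.18211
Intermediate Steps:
m = 384 (m = -6*(-64) = 384)
(45765 + J(-98))/(48262 + (m + 66)²) = (45765 - 98)/(48262 + (384 + 66)²) = 45667/(48262 + 450²) = 45667/(48262 + 202500) = 45667/250762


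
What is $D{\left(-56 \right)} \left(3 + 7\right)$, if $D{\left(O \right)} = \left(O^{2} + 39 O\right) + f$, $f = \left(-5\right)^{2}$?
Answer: $9770$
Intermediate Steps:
$f = 25$
$D{\left(O \right)} = 25 + O^{2} + 39 O$ ($D{\left(O \right)} = \left(O^{2} + 39 O\right) + 25 = 25 + O^{2} + 39 O$)
$D{\left(-56 \right)} \left(3 + 7\right) = \left(25 + \left(-56\right)^{2} + 39 \left(-56\right)\right) \left(3 + 7\right) = \left(25 + 3136 - 2184\right) 10 = 977 \cdot 10 = 9770$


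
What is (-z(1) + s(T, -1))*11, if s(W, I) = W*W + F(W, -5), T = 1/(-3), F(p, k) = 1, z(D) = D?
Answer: 11/9 ≈ 1.2222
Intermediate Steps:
T = -⅓ ≈ -0.33333
s(W, I) = 1 + W² (s(W, I) = W*W + 1 = W² + 1 = 1 + W²)
(-z(1) + s(T, -1))*11 = (-1*1 + (1 + (-⅓)²))*11 = (-1 + (1 + ⅑))*11 = (-1 + 10/9)*11 = (⅑)*11 = 11/9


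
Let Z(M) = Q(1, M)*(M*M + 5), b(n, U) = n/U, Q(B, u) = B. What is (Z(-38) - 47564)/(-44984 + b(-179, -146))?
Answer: 1346558/1313497 ≈ 1.0252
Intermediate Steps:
Z(M) = 5 + M**2 (Z(M) = 1*(M*M + 5) = 1*(M**2 + 5) = 1*(5 + M**2) = 5 + M**2)
(Z(-38) - 47564)/(-44984 + b(-179, -146)) = ((5 + (-38)**2) - 47564)/(-44984 - 179/(-146)) = ((5 + 1444) - 47564)/(-44984 - 179*(-1/146)) = (1449 - 47564)/(-44984 + 179/146) = -46115/(-6567485/146) = -46115*(-146/6567485) = 1346558/1313497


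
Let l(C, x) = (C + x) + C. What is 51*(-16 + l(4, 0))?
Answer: -408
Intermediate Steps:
l(C, x) = x + 2*C
51*(-16 + l(4, 0)) = 51*(-16 + (0 + 2*4)) = 51*(-16 + (0 + 8)) = 51*(-16 + 8) = 51*(-8) = -408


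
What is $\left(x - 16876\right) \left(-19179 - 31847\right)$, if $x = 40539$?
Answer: $-1207428238$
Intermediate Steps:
$\left(x - 16876\right) \left(-19179 - 31847\right) = \left(40539 - 16876\right) \left(-19179 - 31847\right) = 23663 \left(-51026\right) = -1207428238$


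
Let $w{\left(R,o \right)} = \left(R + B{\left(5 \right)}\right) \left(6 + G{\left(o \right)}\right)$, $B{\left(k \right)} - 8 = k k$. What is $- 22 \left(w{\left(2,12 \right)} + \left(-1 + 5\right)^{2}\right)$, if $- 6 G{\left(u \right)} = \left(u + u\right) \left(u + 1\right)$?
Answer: $35068$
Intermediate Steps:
$B{\left(k \right)} = 8 + k^{2}$ ($B{\left(k \right)} = 8 + k k = 8 + k^{2}$)
$G{\left(u \right)} = - \frac{u \left(1 + u\right)}{3}$ ($G{\left(u \right)} = - \frac{\left(u + u\right) \left(u + 1\right)}{6} = - \frac{2 u \left(1 + u\right)}{6} = - \frac{u \left(1 + u\right)}{3}$)
$w{\left(R,o \right)} = \left(6 - \frac{o \left(1 + o\right)}{3}\right) \left(33 + R\right)$ ($w{\left(R,o \right)} = \left(R + \left(8 + 5^{2}\right)\right) \left(6 - \frac{o \left(1 + o\right)}{3}\right) = \left(R + \left(8 + 25\right)\right) \left(6 - \frac{o \left(1 + o\right)}{3}\right) = \left(R + 33\right) \left(6 - \frac{o \left(1 + o\right)}{3}\right) = \left(33 + R\right) \left(6 - \frac{o \left(1 + o\right)}{3}\right) = \left(6 - \frac{o \left(1 + o\right)}{3}\right) \left(33 + R\right)$)
$- 22 \left(w{\left(2,12 \right)} + \left(-1 + 5\right)^{2}\right) = - 22 \left(\left(198 + 6 \cdot 2 - 132 \left(1 + 12\right) - \frac{2}{3} \cdot 12 \left(1 + 12\right)\right) + \left(-1 + 5\right)^{2}\right) = - 22 \left(\left(198 + 12 - 132 \cdot 13 - \frac{2}{3} \cdot 12 \cdot 13\right) + 4^{2}\right) = - 22 \left(\left(198 + 12 - 1716 - 104\right) + 16\right) = - 22 \left(-1610 + 16\right) = \left(-22\right) \left(-1594\right) = 35068$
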